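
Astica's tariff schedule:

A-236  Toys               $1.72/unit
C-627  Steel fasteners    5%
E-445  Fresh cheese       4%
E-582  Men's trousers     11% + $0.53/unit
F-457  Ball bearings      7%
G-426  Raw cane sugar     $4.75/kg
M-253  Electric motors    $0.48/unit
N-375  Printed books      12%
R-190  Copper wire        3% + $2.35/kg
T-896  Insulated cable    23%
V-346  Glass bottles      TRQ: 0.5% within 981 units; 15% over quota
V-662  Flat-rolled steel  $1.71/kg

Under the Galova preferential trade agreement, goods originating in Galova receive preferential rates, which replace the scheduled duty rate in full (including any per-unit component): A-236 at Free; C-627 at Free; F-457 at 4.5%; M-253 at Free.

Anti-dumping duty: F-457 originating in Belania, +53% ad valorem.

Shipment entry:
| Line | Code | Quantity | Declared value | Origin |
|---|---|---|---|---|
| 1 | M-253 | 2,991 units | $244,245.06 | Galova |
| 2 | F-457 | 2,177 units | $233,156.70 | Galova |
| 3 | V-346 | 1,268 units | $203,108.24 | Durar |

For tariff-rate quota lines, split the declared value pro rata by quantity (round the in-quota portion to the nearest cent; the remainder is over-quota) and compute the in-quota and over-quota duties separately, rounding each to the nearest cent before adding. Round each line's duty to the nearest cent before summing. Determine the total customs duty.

Line 1 (M-253, Galova, 2,991 units, $244,245.06):
Base rate for M-253 is $0.48/unit.
Origin Galova qualifies under the Astica–Galova agreement and M-253 is covered: preferential rate Free applies instead.
Duty = $244,245.06 × 0% = $0.00.
Line 2 (F-457, Galova, 2,177 units, $233,156.70):
Base rate for F-457 is 7%.
Origin Galova qualifies under the Astica–Galova agreement and F-457 is covered: preferential rate 4.5% applies instead.
The additional-duty order on F-457 targets Belania, not Galova; it does not apply.
Duty = $233,156.70 × 4.5% = $10,492.05.
Line 3 (V-346, Durar, 1,268 units, $203,108.24):
Code V-346 is under a tariff-rate quota (threshold 981 units). In-quota: 981 units at 0.5%; over-quota: 287 units at 15%.
Pro-rata value split: in-quota = $203,108.24 × 981/1,268 = $157,136.58; over-quota = $203,108.24 − $157,136.58 = $45,971.66.
In-quota duty = $157,136.58 × 0.5% = $785.68. Over-quota duty = $45,971.66 × 15% = $6,895.75.
Line duty = $785.68 + $6,895.75 = $7,681.43.
Total = $0.00 + $10,492.05 + $7,681.43 = $18,173.48.

$18,173.48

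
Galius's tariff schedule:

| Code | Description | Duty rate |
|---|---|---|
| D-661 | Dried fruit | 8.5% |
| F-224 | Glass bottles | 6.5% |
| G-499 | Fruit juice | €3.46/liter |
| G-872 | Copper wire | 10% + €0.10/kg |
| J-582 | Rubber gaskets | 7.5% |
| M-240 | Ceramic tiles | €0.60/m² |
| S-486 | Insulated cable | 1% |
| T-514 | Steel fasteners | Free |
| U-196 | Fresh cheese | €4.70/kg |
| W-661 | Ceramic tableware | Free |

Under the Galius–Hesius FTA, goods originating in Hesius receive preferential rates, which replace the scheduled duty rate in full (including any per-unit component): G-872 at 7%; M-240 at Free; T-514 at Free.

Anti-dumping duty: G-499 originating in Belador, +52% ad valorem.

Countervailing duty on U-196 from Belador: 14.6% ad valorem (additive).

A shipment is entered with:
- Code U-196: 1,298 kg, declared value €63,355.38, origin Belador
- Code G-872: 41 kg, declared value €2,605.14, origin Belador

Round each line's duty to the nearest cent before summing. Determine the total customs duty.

€15,615.10

Line 1 (U-196, Belador, 1,298 kg, €63,355.38):
Base rate for U-196 is €4.70/kg.
Additional duty on U-196 from Belador: +14.6% ad valorem. Applied ad valorem rate = 14.6%.
Duty = €63,355.38 × 14.6% + 1,298 × €4.70 = €15,350.49.
Line 2 (G-872, Belador, 41 kg, €2,605.14):
Base rate for G-872 is 10% + €0.10/kg.
G-872 has an FTA preferential rate, but origin Belador is not Hesius; base rate stands.
Duty = €2,605.14 × 10% + 41 × €0.10 = €264.61.
Total = €15,350.49 + €264.61 = €15,615.10.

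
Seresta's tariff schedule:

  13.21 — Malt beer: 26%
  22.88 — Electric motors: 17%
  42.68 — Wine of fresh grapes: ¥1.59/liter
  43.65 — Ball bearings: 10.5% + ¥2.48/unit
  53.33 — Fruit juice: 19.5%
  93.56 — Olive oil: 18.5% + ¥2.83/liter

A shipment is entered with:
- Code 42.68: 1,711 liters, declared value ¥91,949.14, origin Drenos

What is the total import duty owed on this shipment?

Line 1 (42.68, Drenos, 1,711 liters, ¥91,949.14):
Base rate for 42.68 is ¥1.59/liter.
Duty = 1,711 × ¥1.59 = ¥2,720.49.

¥2,720.49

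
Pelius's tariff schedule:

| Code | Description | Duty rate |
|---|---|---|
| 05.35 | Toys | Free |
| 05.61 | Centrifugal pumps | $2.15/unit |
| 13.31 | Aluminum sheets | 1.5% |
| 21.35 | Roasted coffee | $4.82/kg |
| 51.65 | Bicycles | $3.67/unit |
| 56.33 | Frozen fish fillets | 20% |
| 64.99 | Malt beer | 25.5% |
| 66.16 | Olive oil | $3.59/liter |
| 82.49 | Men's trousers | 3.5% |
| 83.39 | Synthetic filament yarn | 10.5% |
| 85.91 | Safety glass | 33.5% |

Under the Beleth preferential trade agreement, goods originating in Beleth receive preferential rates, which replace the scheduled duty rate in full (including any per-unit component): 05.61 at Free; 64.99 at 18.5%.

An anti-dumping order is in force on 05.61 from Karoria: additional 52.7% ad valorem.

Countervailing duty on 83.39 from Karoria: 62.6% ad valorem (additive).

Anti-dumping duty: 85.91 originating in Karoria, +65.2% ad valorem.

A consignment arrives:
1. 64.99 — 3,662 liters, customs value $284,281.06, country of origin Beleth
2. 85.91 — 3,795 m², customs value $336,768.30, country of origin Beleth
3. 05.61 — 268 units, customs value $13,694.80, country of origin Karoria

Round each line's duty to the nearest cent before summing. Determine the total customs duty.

$173,202.74

Line 1 (64.99, Beleth, 3,662 liters, $284,281.06):
Base rate for 64.99 is 25.5%.
Origin Beleth qualifies under the Pelius–Beleth agreement and 64.99 is covered: preferential rate 18.5% applies instead.
Duty = $284,281.06 × 18.5% = $52,592.00.
Line 2 (85.91, Beleth, 3,795 m², $336,768.30):
Base rate for 85.91 is 33.5%.
Origin Beleth is the FTA partner but 85.91 is not on the preference list; base rate stands.
The additional-duty order on 85.91 targets Karoria, not Beleth; it does not apply.
Duty = $336,768.30 × 33.5% = $112,817.38.
Line 3 (05.61, Karoria, 268 units, $13,694.80):
Base rate for 05.61 is $2.15/unit.
05.61 has an FTA preferential rate, but origin Karoria is not Beleth; base rate stands.
Additional duty on 05.61 from Karoria: +52.7% ad valorem. Applied ad valorem rate = 52.7%.
Duty = $13,694.80 × 52.7% + 268 × $2.15 = $7,793.36.
Total = $52,592.00 + $112,817.38 + $7,793.36 = $173,202.74.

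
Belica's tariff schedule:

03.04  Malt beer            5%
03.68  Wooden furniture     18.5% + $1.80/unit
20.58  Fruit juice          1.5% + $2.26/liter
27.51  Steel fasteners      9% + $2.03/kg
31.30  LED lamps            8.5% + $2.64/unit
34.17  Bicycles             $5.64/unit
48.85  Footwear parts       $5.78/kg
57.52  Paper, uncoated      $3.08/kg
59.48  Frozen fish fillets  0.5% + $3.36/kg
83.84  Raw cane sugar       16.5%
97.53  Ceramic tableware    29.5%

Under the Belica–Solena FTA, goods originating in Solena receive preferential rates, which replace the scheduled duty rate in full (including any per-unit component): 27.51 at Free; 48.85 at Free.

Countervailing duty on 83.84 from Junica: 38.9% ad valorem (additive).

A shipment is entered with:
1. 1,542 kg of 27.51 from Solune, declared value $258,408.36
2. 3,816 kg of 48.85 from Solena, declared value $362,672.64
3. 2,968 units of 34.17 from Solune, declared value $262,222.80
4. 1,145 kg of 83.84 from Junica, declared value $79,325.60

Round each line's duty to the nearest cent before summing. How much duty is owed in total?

Line 1 (27.51, Solune, 1,542 kg, $258,408.36):
Base rate for 27.51 is 9% + $2.03/kg.
27.51 has an FTA preferential rate, but origin Solune is not Solena; base rate stands.
Duty = $258,408.36 × 9% + 1,542 × $2.03 = $26,387.01.
Line 2 (48.85, Solena, 3,816 kg, $362,672.64):
Base rate for 48.85 is $5.78/kg.
Origin Solena qualifies under the Belica–Solena agreement and 48.85 is covered: preferential rate Free applies instead.
Duty = $362,672.64 × 0% = $0.00.
Line 3 (34.17, Solune, 2,968 units, $262,222.80):
Base rate for 34.17 is $5.64/unit.
Duty = 2,968 × $5.64 = $16,739.52.
Line 4 (83.84, Junica, 1,145 kg, $79,325.60):
Base rate for 83.84 is 16.5%.
Additional duty on 83.84 from Junica: +38.9%. Applied ad valorem rate: 16.5% + 38.9% = 55.4%.
Duty = $79,325.60 × 55.4% = $43,946.38.
Total = $26,387.01 + $0.00 + $16,739.52 + $43,946.38 = $87,072.91.

$87,072.91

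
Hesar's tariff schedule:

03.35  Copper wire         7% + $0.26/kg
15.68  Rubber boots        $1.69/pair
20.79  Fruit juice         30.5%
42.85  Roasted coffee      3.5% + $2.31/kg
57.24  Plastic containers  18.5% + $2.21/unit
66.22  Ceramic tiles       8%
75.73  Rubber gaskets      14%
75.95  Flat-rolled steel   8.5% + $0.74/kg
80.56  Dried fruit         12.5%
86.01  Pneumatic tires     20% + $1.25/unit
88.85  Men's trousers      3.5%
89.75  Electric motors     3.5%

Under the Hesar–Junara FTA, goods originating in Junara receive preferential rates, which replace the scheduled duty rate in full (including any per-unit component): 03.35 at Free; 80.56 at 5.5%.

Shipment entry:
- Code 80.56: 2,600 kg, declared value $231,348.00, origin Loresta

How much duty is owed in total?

Line 1 (80.56, Loresta, 2,600 kg, $231,348.00):
Base rate for 80.56 is 12.5%.
80.56 has an FTA preferential rate, but origin Loresta is not Junara; base rate stands.
Duty = $231,348.00 × 12.5% = $28,918.50.

$28,918.50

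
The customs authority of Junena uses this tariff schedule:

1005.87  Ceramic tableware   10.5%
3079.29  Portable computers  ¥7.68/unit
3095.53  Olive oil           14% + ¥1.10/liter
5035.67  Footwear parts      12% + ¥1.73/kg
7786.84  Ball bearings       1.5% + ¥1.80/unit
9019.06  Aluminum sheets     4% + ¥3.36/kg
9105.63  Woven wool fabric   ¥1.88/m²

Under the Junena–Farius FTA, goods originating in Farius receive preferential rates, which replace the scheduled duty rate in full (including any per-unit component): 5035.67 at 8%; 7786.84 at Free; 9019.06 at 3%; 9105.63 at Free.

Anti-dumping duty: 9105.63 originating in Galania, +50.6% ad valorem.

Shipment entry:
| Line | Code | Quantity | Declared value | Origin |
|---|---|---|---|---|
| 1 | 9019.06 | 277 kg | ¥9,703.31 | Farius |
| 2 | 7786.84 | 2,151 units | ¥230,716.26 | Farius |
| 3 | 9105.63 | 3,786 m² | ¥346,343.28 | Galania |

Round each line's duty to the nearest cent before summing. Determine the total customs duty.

Line 1 (9019.06, Farius, 277 kg, ¥9,703.31):
Base rate for 9019.06 is 4% + ¥3.36/kg.
Origin Farius qualifies under the Junena–Farius agreement and 9019.06 is covered: preferential rate 3% applies instead.
Duty = ¥9,703.31 × 3% = ¥291.10.
Line 2 (7786.84, Farius, 2,151 units, ¥230,716.26):
Base rate for 7786.84 is 1.5% + ¥1.80/unit.
Origin Farius qualifies under the Junena–Farius agreement and 7786.84 is covered: preferential rate Free applies instead.
Duty = ¥230,716.26 × 0% = ¥0.00.
Line 3 (9105.63, Galania, 3,786 m², ¥346,343.28):
Base rate for 9105.63 is ¥1.88/m².
9105.63 has an FTA preferential rate, but origin Galania is not Farius; base rate stands.
Additional duty on 9105.63 from Galania: +50.6% ad valorem. Applied ad valorem rate = 50.6%.
Duty = ¥346,343.28 × 50.6% + 3,786 × ¥1.88 = ¥182,367.38.
Total = ¥291.10 + ¥0.00 + ¥182,367.38 = ¥182,658.48.

¥182,658.48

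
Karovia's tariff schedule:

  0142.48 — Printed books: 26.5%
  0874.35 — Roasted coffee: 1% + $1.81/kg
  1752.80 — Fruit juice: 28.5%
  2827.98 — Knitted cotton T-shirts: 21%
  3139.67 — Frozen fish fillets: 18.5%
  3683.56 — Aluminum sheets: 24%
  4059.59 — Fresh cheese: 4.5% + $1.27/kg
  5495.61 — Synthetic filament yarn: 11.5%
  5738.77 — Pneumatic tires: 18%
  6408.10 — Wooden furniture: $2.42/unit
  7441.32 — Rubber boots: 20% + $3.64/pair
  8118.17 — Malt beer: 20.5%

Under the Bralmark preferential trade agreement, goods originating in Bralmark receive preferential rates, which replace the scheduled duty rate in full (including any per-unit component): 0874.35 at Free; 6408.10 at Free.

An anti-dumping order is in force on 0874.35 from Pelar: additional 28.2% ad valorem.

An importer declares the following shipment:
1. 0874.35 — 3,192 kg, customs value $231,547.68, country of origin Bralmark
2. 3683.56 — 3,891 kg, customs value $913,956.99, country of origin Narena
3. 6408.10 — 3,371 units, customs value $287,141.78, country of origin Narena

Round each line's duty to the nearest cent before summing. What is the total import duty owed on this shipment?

$227,507.50

Line 1 (0874.35, Bralmark, 3,192 kg, $231,547.68):
Base rate for 0874.35 is 1% + $1.81/kg.
Origin Bralmark qualifies under the Karovia–Bralmark agreement and 0874.35 is covered: preferential rate Free applies instead.
The additional-duty order on 0874.35 targets Pelar, not Bralmark; it does not apply.
Duty = $231,547.68 × 0% = $0.00.
Line 2 (3683.56, Narena, 3,891 kg, $913,956.99):
Base rate for 3683.56 is 24%.
Duty = $913,956.99 × 24% = $219,349.68.
Line 3 (6408.10, Narena, 3,371 units, $287,141.78):
Base rate for 6408.10 is $2.42/unit.
6408.10 has an FTA preferential rate, but origin Narena is not Bralmark; base rate stands.
Duty = 3,371 × $2.42 = $8,157.82.
Total = $0.00 + $219,349.68 + $8,157.82 = $227,507.50.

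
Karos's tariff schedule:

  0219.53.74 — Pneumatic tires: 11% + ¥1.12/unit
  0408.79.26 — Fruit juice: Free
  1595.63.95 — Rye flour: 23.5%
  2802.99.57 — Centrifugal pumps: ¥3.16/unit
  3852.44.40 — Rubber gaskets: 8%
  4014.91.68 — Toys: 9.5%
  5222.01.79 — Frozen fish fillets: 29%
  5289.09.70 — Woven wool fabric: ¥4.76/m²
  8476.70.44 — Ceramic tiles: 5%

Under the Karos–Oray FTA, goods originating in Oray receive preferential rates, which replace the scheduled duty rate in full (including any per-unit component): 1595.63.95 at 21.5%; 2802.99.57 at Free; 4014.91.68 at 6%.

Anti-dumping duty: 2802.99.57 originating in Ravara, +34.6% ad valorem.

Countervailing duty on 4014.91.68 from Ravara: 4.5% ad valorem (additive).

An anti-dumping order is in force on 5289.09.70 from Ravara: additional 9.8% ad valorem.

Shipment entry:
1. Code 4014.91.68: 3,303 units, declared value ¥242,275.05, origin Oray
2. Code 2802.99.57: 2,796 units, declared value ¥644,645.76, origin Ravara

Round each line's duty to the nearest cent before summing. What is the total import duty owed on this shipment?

¥246,419.29

Line 1 (4014.91.68, Oray, 3,303 units, ¥242,275.05):
Base rate for 4014.91.68 is 9.5%.
Origin Oray qualifies under the Karos–Oray agreement and 4014.91.68 is covered: preferential rate 6% applies instead.
The additional-duty order on 4014.91.68 targets Ravara, not Oray; it does not apply.
Duty = ¥242,275.05 × 6% = ¥14,536.50.
Line 2 (2802.99.57, Ravara, 2,796 units, ¥644,645.76):
Base rate for 2802.99.57 is ¥3.16/unit.
2802.99.57 has an FTA preferential rate, but origin Ravara is not Oray; base rate stands.
Additional duty on 2802.99.57 from Ravara: +34.6% ad valorem. Applied ad valorem rate = 34.6%.
Duty = ¥644,645.76 × 34.6% + 2,796 × ¥3.16 = ¥231,882.79.
Total = ¥14,536.50 + ¥231,882.79 = ¥246,419.29.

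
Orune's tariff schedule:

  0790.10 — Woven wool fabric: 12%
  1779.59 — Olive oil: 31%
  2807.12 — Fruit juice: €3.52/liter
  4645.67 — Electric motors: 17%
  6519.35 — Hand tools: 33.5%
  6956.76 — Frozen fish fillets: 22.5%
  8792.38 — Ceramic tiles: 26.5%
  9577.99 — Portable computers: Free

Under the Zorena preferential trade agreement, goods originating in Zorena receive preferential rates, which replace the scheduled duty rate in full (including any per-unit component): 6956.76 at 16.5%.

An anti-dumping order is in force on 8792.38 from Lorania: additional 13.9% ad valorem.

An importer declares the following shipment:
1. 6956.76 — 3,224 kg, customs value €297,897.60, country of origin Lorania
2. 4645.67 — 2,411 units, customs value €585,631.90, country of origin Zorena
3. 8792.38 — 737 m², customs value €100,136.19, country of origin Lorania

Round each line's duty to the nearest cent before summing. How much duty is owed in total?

€207,039.40

Line 1 (6956.76, Lorania, 3,224 kg, €297,897.60):
Base rate for 6956.76 is 22.5%.
6956.76 has an FTA preferential rate, but origin Lorania is not Zorena; base rate stands.
Duty = €297,897.60 × 22.5% = €67,026.96.
Line 2 (4645.67, Zorena, 2,411 units, €585,631.90):
Base rate for 4645.67 is 17%.
Origin Zorena is the FTA partner but 4645.67 is not on the preference list; base rate stands.
Duty = €585,631.90 × 17% = €99,557.42.
Line 3 (8792.38, Lorania, 737 m², €100,136.19):
Base rate for 8792.38 is 26.5%.
Additional duty on 8792.38 from Lorania: +13.9%. Applied ad valorem rate: 26.5% + 13.9% = 40.4%.
Duty = €100,136.19 × 40.4% = €40,455.02.
Total = €67,026.96 + €99,557.42 + €40,455.02 = €207,039.40.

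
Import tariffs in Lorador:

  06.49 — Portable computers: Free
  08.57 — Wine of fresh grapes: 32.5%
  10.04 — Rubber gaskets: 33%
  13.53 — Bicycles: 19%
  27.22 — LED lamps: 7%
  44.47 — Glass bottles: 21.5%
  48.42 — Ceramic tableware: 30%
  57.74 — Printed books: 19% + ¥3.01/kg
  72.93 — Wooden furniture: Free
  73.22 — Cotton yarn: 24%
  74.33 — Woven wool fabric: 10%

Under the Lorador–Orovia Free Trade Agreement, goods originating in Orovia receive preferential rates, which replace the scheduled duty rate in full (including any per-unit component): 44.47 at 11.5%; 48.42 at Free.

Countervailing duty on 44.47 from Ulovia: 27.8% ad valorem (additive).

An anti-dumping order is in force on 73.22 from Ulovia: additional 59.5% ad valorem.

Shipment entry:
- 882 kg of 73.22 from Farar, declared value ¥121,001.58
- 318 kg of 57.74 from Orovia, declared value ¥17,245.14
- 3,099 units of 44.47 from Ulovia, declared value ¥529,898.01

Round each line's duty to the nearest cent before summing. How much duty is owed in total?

Line 1 (73.22, Farar, 882 kg, ¥121,001.58):
Base rate for 73.22 is 24%.
The additional-duty order on 73.22 targets Ulovia, not Farar; it does not apply.
Duty = ¥121,001.58 × 24% = ¥29,040.38.
Line 2 (57.74, Orovia, 318 kg, ¥17,245.14):
Base rate for 57.74 is 19% + ¥3.01/kg.
Origin Orovia is the FTA partner but 57.74 is not on the preference list; base rate stands.
Duty = ¥17,245.14 × 19% + 318 × ¥3.01 = ¥4,233.76.
Line 3 (44.47, Ulovia, 3,099 units, ¥529,898.01):
Base rate for 44.47 is 21.5%.
44.47 has an FTA preferential rate, but origin Ulovia is not Orovia; base rate stands.
Additional duty on 44.47 from Ulovia: +27.8%. Applied ad valorem rate: 21.5% + 27.8% = 49.3%.
Duty = ¥529,898.01 × 49.3% = ¥261,239.72.
Total = ¥29,040.38 + ¥4,233.76 + ¥261,239.72 = ¥294,513.86.

¥294,513.86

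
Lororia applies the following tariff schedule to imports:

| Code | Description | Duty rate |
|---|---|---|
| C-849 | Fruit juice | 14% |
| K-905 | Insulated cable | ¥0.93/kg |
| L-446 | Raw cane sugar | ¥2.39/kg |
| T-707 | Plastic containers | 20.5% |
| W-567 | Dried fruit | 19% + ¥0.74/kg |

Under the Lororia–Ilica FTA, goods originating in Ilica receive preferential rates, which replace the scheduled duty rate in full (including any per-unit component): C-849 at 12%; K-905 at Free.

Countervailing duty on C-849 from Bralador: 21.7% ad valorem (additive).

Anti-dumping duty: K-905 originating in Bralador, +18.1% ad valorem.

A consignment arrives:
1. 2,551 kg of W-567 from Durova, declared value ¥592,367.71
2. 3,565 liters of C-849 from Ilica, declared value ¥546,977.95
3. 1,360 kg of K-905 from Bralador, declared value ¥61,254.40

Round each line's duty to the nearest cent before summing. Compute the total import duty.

¥192,426.80

Line 1 (W-567, Durova, 2,551 kg, ¥592,367.71):
Base rate for W-567 is 19% + ¥0.74/kg.
Duty = ¥592,367.71 × 19% + 2,551 × ¥0.74 = ¥114,437.60.
Line 2 (C-849, Ilica, 3,565 liters, ¥546,977.95):
Base rate for C-849 is 14%.
Origin Ilica qualifies under the Lororia–Ilica agreement and C-849 is covered: preferential rate 12% applies instead.
The additional-duty order on C-849 targets Bralador, not Ilica; it does not apply.
Duty = ¥546,977.95 × 12% = ¥65,637.35.
Line 3 (K-905, Bralador, 1,360 kg, ¥61,254.40):
Base rate for K-905 is ¥0.93/kg.
K-905 has an FTA preferential rate, but origin Bralador is not Ilica; base rate stands.
Additional duty on K-905 from Bralador: +18.1% ad valorem. Applied ad valorem rate = 18.1%.
Duty = ¥61,254.40 × 18.1% + 1,360 × ¥0.93 = ¥12,351.85.
Total = ¥114,437.60 + ¥65,637.35 + ¥12,351.85 = ¥192,426.80.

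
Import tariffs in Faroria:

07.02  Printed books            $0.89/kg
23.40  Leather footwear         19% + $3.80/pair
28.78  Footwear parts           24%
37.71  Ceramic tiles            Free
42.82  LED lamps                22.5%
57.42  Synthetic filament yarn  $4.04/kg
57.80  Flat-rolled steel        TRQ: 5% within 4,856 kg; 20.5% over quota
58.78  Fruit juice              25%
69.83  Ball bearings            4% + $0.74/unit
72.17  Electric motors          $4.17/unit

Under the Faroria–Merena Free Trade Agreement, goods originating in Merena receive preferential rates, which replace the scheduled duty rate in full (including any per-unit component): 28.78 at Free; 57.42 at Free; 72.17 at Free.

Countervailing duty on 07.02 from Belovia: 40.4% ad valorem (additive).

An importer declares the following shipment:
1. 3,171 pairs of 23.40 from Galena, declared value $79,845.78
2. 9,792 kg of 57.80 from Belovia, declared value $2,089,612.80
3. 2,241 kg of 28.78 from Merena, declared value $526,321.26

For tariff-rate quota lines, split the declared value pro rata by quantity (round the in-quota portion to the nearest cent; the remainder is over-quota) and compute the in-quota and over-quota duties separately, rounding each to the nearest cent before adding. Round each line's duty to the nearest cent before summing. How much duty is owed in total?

Line 1 (23.40, Galena, 3,171 pairs, $79,845.78):
Base rate for 23.40 is 19% + $3.80/pair.
Duty = $79,845.78 × 19% + 3,171 × $3.80 = $27,220.50.
Line 2 (57.80, Belovia, 9,792 kg, $2,089,612.80):
Code 57.80 is under a tariff-rate quota (threshold 4,856 kg). In-quota: 4,856 kg at 5%; over-quota: 4,936 kg at 20.5%.
Pro-rata value split: in-quota = $2,089,612.80 × 4,856/9,792 = $1,036,270.40; over-quota = $2,089,612.80 − $1,036,270.40 = $1,053,342.40.
In-quota duty = $1,036,270.40 × 5% = $51,813.52. Over-quota duty = $1,053,342.40 × 20.5% = $215,935.19.
Line duty = $51,813.52 + $215,935.19 = $267,748.71.
Line 3 (28.78, Merena, 2,241 kg, $526,321.26):
Base rate for 28.78 is 24%.
Origin Merena qualifies under the Faroria–Merena agreement and 28.78 is covered: preferential rate Free applies instead.
Duty = $526,321.26 × 0% = $0.00.
Total = $27,220.50 + $267,748.71 + $0.00 = $294,969.21.

$294,969.21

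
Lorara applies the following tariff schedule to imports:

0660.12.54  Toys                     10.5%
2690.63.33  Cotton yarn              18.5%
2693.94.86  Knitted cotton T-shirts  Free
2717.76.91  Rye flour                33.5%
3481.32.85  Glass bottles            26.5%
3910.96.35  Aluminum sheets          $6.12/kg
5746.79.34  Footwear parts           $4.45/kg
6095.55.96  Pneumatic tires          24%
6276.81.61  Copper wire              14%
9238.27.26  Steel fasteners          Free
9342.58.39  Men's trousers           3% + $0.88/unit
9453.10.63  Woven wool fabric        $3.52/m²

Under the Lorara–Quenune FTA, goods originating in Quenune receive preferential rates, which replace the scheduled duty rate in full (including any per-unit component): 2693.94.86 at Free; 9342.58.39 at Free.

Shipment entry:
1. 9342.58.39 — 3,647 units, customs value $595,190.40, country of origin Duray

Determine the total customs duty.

$21,065.07

Line 1 (9342.58.39, Duray, 3,647 units, $595,190.40):
Base rate for 9342.58.39 is 3% + $0.88/unit.
9342.58.39 has an FTA preferential rate, but origin Duray is not Quenune; base rate stands.
Duty = $595,190.40 × 3% + 3,647 × $0.88 = $21,065.07.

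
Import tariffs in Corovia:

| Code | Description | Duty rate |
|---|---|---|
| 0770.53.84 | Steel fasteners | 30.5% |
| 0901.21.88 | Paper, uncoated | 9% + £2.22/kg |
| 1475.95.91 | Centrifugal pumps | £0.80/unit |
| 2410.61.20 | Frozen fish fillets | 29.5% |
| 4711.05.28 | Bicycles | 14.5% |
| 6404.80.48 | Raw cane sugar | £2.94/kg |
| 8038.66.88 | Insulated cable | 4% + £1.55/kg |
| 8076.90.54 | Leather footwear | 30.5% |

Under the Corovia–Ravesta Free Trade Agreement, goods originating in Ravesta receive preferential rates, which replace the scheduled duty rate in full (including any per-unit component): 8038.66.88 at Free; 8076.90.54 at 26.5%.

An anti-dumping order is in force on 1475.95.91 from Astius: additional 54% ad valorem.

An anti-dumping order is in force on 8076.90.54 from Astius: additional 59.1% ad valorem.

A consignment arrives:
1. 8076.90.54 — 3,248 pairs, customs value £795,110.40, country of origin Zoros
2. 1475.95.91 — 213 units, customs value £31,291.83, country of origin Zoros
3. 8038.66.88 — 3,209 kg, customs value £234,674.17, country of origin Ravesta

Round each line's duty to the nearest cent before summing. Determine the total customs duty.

£242,679.07

Line 1 (8076.90.54, Zoros, 3,248 pairs, £795,110.40):
Base rate for 8076.90.54 is 30.5%.
8076.90.54 has an FTA preferential rate, but origin Zoros is not Ravesta; base rate stands.
The additional-duty order on 8076.90.54 targets Astius, not Zoros; it does not apply.
Duty = £795,110.40 × 30.5% = £242,508.67.
Line 2 (1475.95.91, Zoros, 213 units, £31,291.83):
Base rate for 1475.95.91 is £0.80/unit.
The additional-duty order on 1475.95.91 targets Astius, not Zoros; it does not apply.
Duty = 213 × £0.80 = £170.40.
Line 3 (8038.66.88, Ravesta, 3,209 kg, £234,674.17):
Base rate for 8038.66.88 is 4% + £1.55/kg.
Origin Ravesta qualifies under the Corovia–Ravesta agreement and 8038.66.88 is covered: preferential rate Free applies instead.
Duty = £234,674.17 × 0% = £0.00.
Total = £242,508.67 + £170.40 + £0.00 = £242,679.07.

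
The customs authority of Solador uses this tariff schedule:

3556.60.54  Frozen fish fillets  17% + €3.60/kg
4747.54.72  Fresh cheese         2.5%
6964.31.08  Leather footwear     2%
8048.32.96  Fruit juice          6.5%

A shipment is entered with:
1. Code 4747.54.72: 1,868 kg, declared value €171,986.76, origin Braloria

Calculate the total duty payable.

€4,299.67

Line 1 (4747.54.72, Braloria, 1,868 kg, €171,986.76):
Base rate for 4747.54.72 is 2.5%.
Duty = €171,986.76 × 2.5% = €4,299.67.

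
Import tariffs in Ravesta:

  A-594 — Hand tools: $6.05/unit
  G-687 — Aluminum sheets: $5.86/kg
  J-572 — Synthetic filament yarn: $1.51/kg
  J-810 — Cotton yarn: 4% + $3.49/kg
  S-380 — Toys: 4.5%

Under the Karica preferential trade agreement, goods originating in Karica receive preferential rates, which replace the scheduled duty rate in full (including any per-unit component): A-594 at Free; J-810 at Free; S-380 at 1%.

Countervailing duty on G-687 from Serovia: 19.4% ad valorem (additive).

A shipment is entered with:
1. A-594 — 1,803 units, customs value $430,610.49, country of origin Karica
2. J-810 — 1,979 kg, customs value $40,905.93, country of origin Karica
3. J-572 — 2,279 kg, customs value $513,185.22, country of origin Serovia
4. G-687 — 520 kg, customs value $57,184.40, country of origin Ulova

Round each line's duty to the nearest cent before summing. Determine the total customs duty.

$6,488.49

Line 1 (A-594, Karica, 1,803 units, $430,610.49):
Base rate for A-594 is $6.05/unit.
Origin Karica qualifies under the Ravesta–Karica agreement and A-594 is covered: preferential rate Free applies instead.
Duty = $430,610.49 × 0% = $0.00.
Line 2 (J-810, Karica, 1,979 kg, $40,905.93):
Base rate for J-810 is 4% + $3.49/kg.
Origin Karica qualifies under the Ravesta–Karica agreement and J-810 is covered: preferential rate Free applies instead.
Duty = $40,905.93 × 0% = $0.00.
Line 3 (J-572, Serovia, 2,279 kg, $513,185.22):
Base rate for J-572 is $1.51/kg.
Duty = 2,279 × $1.51 = $3,441.29.
Line 4 (G-687, Ulova, 520 kg, $57,184.40):
Base rate for G-687 is $5.86/kg.
The additional-duty order on G-687 targets Serovia, not Ulova; it does not apply.
Duty = 520 × $5.86 = $3,047.20.
Total = $0.00 + $0.00 + $3,441.29 + $3,047.20 = $6,488.49.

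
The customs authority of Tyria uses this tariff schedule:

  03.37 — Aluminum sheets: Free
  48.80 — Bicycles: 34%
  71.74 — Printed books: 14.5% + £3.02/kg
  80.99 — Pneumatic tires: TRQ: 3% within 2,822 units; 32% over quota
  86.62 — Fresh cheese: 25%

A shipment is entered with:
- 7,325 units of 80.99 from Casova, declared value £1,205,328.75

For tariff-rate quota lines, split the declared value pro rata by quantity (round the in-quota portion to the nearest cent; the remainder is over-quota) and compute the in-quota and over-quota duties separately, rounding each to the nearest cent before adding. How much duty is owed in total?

£251,040.77

Line 1 (80.99, Casova, 7,325 units, £1,205,328.75):
Code 80.99 is under a tariff-rate quota (threshold 2,822 units). In-quota: 2,822 units at 3%; over-quota: 4,503 units at 32%.
Pro-rata value split: in-quota = £1,205,328.75 × 2,822/7,325 = £464,360.10; over-quota = £1,205,328.75 − £464,360.10 = £740,968.65.
In-quota duty = £464,360.10 × 3% = £13,930.80. Over-quota duty = £740,968.65 × 32% = £237,109.97.
Line duty = £13,930.80 + £237,109.97 = £251,040.77.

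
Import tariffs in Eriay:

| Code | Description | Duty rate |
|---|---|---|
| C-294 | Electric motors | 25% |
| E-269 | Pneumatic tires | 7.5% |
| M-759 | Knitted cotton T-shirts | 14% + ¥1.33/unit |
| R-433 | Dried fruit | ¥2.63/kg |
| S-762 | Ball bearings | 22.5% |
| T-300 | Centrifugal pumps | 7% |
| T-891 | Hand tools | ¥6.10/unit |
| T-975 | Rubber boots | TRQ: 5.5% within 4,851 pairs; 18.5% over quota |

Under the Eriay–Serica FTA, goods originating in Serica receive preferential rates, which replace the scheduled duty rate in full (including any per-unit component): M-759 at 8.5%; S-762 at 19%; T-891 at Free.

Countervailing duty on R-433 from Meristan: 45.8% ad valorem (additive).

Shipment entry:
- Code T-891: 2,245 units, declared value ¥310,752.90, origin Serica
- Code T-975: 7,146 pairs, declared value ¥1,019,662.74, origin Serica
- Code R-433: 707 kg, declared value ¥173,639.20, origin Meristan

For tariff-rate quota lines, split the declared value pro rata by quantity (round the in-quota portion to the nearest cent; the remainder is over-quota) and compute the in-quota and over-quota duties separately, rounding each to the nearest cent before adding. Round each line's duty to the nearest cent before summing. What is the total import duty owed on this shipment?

¥180,039.18

Line 1 (T-891, Serica, 2,245 units, ¥310,752.90):
Base rate for T-891 is ¥6.10/unit.
Origin Serica qualifies under the Eriay–Serica agreement and T-891 is covered: preferential rate Free applies instead.
Duty = ¥310,752.90 × 0% = ¥0.00.
Line 2 (T-975, Serica, 7,146 pairs, ¥1,019,662.74):
Code T-975 is under a tariff-rate quota (threshold 4,851 pairs). In-quota: 4,851 pairs at 5.5%; over-quota: 2,295 pairs at 18.5%.
Pro-rata value split: in-quota = ¥1,019,662.74 × 4,851/7,146 = ¥692,189.19; over-quota = ¥1,019,662.74 − ¥692,189.19 = ¥327,473.55.
In-quota duty = ¥692,189.19 × 5.5% = ¥38,070.41. Over-quota duty = ¥327,473.55 × 18.5% = ¥60,582.61.
Line duty = ¥38,070.41 + ¥60,582.61 = ¥98,653.02.
Line 3 (R-433, Meristan, 707 kg, ¥173,639.20):
Base rate for R-433 is ¥2.63/kg.
Additional duty on R-433 from Meristan: +45.8% ad valorem. Applied ad valorem rate = 45.8%.
Duty = ¥173,639.20 × 45.8% + 707 × ¥2.63 = ¥81,386.16.
Total = ¥0.00 + ¥98,653.02 + ¥81,386.16 = ¥180,039.18.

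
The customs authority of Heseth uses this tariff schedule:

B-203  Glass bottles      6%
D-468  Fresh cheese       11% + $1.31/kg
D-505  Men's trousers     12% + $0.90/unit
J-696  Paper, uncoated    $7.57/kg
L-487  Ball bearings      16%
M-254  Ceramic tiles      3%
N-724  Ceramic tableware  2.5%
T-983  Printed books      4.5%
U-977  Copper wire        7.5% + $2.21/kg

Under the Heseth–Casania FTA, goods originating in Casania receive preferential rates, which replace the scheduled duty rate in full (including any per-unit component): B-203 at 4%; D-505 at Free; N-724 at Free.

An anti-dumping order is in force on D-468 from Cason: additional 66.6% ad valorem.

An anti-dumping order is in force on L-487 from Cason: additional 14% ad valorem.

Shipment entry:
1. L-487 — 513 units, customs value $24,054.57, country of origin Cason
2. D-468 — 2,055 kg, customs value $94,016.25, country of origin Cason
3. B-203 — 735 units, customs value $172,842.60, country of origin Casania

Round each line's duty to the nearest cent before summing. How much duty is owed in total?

$89,778.73

Line 1 (L-487, Cason, 513 units, $24,054.57):
Base rate for L-487 is 16%.
Additional duty on L-487 from Cason: +14%. Applied ad valorem rate: 16% + 14% = 30%.
Duty = $24,054.57 × 30% = $7,216.37.
Line 2 (D-468, Cason, 2,055 kg, $94,016.25):
Base rate for D-468 is 11% + $1.31/kg.
Additional duty on D-468 from Cason: +66.6%. Applied ad valorem rate: 11% + 66.6% = 77.6%.
Duty = $94,016.25 × 77.6% + 2,055 × $1.31 = $75,648.66.
Line 3 (B-203, Casania, 735 units, $172,842.60):
Base rate for B-203 is 6%.
Origin Casania qualifies under the Heseth–Casania agreement and B-203 is covered: preferential rate 4% applies instead.
Duty = $172,842.60 × 4% = $6,913.70.
Total = $7,216.37 + $75,648.66 + $6,913.70 = $89,778.73.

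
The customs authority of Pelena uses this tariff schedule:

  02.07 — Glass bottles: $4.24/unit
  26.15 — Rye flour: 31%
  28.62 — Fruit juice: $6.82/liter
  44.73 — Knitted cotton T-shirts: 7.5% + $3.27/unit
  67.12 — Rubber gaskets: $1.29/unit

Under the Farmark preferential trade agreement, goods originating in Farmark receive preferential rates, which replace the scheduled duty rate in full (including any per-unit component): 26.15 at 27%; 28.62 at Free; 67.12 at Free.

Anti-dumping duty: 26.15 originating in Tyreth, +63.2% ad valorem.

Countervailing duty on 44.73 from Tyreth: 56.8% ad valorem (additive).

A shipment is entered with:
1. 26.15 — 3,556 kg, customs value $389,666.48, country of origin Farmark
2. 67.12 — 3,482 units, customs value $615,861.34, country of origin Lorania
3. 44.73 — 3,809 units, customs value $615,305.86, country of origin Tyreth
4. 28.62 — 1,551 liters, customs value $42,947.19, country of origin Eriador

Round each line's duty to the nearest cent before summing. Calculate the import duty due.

Line 1 (26.15, Farmark, 3,556 kg, $389,666.48):
Base rate for 26.15 is 31%.
Origin Farmark qualifies under the Pelena–Farmark agreement and 26.15 is covered: preferential rate 27% applies instead.
The additional-duty order on 26.15 targets Tyreth, not Farmark; it does not apply.
Duty = $389,666.48 × 27% = $105,209.95.
Line 2 (67.12, Lorania, 3,482 units, $615,861.34):
Base rate for 67.12 is $1.29/unit.
67.12 has an FTA preferential rate, but origin Lorania is not Farmark; base rate stands.
Duty = 3,482 × $1.29 = $4,491.78.
Line 3 (44.73, Tyreth, 3,809 units, $615,305.86):
Base rate for 44.73 is 7.5% + $3.27/unit.
Additional duty on 44.73 from Tyreth: +56.8%. Applied ad valorem rate: 7.5% + 56.8% = 64.3%.
Duty = $615,305.86 × 64.3% + 3,809 × $3.27 = $408,097.10.
Line 4 (28.62, Eriador, 1,551 liters, $42,947.19):
Base rate for 28.62 is $6.82/liter.
28.62 has an FTA preferential rate, but origin Eriador is not Farmark; base rate stands.
Duty = 1,551 × $6.82 = $10,577.82.
Total = $105,209.95 + $4,491.78 + $408,097.10 + $10,577.82 = $528,376.65.

$528,376.65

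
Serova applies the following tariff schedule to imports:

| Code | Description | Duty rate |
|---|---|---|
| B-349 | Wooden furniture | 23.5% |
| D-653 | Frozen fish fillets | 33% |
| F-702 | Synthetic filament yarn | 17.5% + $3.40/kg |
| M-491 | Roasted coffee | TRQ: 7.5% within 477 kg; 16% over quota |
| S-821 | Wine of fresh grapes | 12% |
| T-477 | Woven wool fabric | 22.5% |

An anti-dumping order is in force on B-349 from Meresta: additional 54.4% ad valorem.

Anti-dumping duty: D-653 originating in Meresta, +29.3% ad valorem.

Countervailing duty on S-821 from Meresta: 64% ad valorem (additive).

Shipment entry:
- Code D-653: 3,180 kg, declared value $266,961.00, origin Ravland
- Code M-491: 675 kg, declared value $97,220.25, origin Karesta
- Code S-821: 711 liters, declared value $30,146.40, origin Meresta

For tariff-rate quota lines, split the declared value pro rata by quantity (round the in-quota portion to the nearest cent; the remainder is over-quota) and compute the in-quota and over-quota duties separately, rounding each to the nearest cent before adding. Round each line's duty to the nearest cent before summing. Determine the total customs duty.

$120,723.93

Line 1 (D-653, Ravland, 3,180 kg, $266,961.00):
Base rate for D-653 is 33%.
The additional-duty order on D-653 targets Meresta, not Ravland; it does not apply.
Duty = $266,961.00 × 33% = $88,097.13.
Line 2 (M-491, Karesta, 675 kg, $97,220.25):
Code M-491 is under a tariff-rate quota (threshold 477 kg). In-quota: 477 kg at 7.5%; over-quota: 198 kg at 16%.
Pro-rata value split: in-quota = $97,220.25 × 477/675 = $68,702.31; over-quota = $97,220.25 − $68,702.31 = $28,517.94.
In-quota duty = $68,702.31 × 7.5% = $5,152.67. Over-quota duty = $28,517.94 × 16% = $4,562.87.
Line duty = $5,152.67 + $4,562.87 = $9,715.54.
Line 3 (S-821, Meresta, 711 liters, $30,146.40):
Base rate for S-821 is 12%.
Additional duty on S-821 from Meresta: +64%. Applied ad valorem rate: 12% + 64% = 76%.
Duty = $30,146.40 × 76% = $22,911.26.
Total = $88,097.13 + $9,715.54 + $22,911.26 = $120,723.93.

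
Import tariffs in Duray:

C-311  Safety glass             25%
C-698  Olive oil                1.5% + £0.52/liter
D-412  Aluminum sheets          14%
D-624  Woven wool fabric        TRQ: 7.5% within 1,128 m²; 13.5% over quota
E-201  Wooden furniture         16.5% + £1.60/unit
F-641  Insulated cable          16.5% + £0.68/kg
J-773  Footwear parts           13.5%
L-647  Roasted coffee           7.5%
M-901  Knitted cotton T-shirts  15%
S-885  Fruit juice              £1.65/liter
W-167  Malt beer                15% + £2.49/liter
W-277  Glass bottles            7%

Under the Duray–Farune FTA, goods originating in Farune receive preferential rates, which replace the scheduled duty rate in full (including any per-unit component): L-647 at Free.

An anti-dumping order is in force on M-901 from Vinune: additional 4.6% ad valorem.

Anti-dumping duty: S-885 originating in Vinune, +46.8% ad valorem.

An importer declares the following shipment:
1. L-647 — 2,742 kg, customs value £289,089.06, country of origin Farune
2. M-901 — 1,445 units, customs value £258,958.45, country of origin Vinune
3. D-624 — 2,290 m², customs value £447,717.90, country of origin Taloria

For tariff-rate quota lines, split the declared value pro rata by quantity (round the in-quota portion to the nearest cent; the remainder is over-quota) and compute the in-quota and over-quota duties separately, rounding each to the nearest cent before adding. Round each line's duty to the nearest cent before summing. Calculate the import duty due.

£97,965.66

Line 1 (L-647, Farune, 2,742 kg, £289,089.06):
Base rate for L-647 is 7.5%.
Origin Farune qualifies under the Duray–Farune agreement and L-647 is covered: preferential rate Free applies instead.
Duty = £289,089.06 × 0% = £0.00.
Line 2 (M-901, Vinune, 1,445 units, £258,958.45):
Base rate for M-901 is 15%.
Additional duty on M-901 from Vinune: +4.6%. Applied ad valorem rate: 15% + 4.6% = 19.6%.
Duty = £258,958.45 × 19.6% = £50,755.86.
Line 3 (D-624, Taloria, 2,290 m², £447,717.90):
Code D-624 is under a tariff-rate quota (threshold 1,128 m²). In-quota: 1,128 m² at 7.5%; over-quota: 1,162 m² at 13.5%.
Pro-rata value split: in-quota = £447,717.90 × 1,128/2,290 = £220,535.28; over-quota = £447,717.90 − £220,535.28 = £227,182.62.
In-quota duty = £220,535.28 × 7.5% = £16,540.15. Over-quota duty = £227,182.62 × 13.5% = £30,669.65.
Line duty = £16,540.15 + £30,669.65 = £47,209.80.
Total = £0.00 + £50,755.86 + £47,209.80 = £97,965.66.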